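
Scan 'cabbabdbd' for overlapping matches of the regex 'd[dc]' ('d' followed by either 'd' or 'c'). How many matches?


Pattern: d[dc] means 'd' followed by either 'd' or 'c'.
Scanning 'cabbabdbd' position-by-position:
  Pos 0: window 'ca' -> no
  Pos 1: window 'ab' -> no
  Pos 2: window 'bb' -> no
  Pos 3: window 'ba' -> no
  Pos 4: window 'ab' -> no
  Pos 5: window 'bd' -> no
  Pos 6: window 'db' -> no
  Pos 7: window 'bd' -> no
  Pos 8: window 'd' -> no
Total matches: 0

0


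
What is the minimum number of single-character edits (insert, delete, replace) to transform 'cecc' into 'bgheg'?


Building DP table for s1='cecc' (len 4) and s2='bgheg' (len 5):
       b  g  h  e  g
    0  1  2  3  4  5
  c 1  1  2  3  4  5
  e 2  2  2  3  3  4
  c 3  3  3  3  4  4
  c 4  4  4  4  4  5
Edit distance = dp[4][5] = 5

5


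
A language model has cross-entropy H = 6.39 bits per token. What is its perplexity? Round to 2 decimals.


Perplexity formula: PP = 2^H
H = 6.39
PP = 2^6.39
Decompose: 2^6.39 = 2^6 * 2^0.39
2^6 = 64, 2^0.39 ~ 1.3103934
PP ~ 64 * 1.3103934 = 83.8651776
Rounded to 2 decimals: 83.87

83.87


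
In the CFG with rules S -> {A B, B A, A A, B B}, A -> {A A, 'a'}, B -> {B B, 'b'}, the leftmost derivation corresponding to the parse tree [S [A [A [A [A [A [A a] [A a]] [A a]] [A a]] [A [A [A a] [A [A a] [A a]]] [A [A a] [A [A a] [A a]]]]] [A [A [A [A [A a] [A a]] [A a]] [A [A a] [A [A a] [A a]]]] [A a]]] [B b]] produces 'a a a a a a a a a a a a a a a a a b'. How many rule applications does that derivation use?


Every bracketed nonterminal node [X ...] in the tree is produced by exactly one rule application.
Reading the tree off as a leftmost derivation:
  Step 1: S  =>  A B   (applied S -> A B)
  Step 2: A B  =>  A A B   (applied A -> A A)
  Step 3: A A B  =>  A A A B   (applied A -> A A)
  Step 4: A A A B  =>  A A A A B   (applied A -> A A)
  Step 5: A A A A B  =>  A A A A A B   (applied A -> A A)
  Step 6: A A A A A B  =>  A A A A A A B   (applied A -> A A)
  Step 7: A A A A A A B  =>  a A A A A A B   (applied A -> a)
  Step 8: a A A A A A B  =>  a a A A A A B   (applied A -> a)
  Step 9: a a A A A A B  =>  a a a A A A B   (applied A -> a)
  Step 10: a a a A A A B  =>  a a a a A A B   (applied A -> a)
  Step 11: a a a a A A B  =>  a a a a A A A B   (applied A -> A A)
  Step 12: a a a a A A A B  =>  a a a a A A A A B   (applied A -> A A)
  Step 13: a a a a A A A A B  =>  a a a a a A A A B   (applied A -> a)
  Step 14: a a a a a A A A B  =>  a a a a a A A A A B   (applied A -> A A)
  Step 15: a a a a a A A A A B  =>  a a a a a a A A A B   (applied A -> a)
  Step 16: a a a a a a A A A B  =>  a a a a a a a A A B   (applied A -> a)
  Step 17: a a a a a a a A A B  =>  a a a a a a a A A A B   (applied A -> A A)
  Step 18: a a a a a a a A A A B  =>  a a a a a a a a A A B   (applied A -> a)
  Step 19: a a a a a a a a A A B  =>  a a a a a a a a A A A B   (applied A -> A A)
  Step 20: a a a a a a a a A A A B  =>  a a a a a a a a a A A B   (applied A -> a)
  Step 21: a a a a a a a a a A A B  =>  a a a a a a a a a a A B   (applied A -> a)
  Step 22: a a a a a a a a a a A B  =>  a a a a a a a a a a A A B   (applied A -> A A)
  Step 23: a a a a a a a a a a A A B  =>  a a a a a a a a a a A A A B   (applied A -> A A)
  Step 24: a a a a a a a a a a A A A B  =>  a a a a a a a a a a A A A A B   (applied A -> A A)
  Step 25: a a a a a a a a a a A A A A B  =>  a a a a a a a a a a A A A A A B   (applied A -> A A)
  Step 26: a a a a a a a a a a A A A A A B  =>  a a a a a a a a a a a A A A A B   (applied A -> a)
  Step 27: a a a a a a a a a a a A A A A B  =>  a a a a a a a a a a a a A A A B   (applied A -> a)
  Step 28: a a a a a a a a a a a a A A A B  =>  a a a a a a a a a a a a a A A B   (applied A -> a)
  Step 29: a a a a a a a a a a a a a A A B  =>  a a a a a a a a a a a a a A A A B   (applied A -> A A)
  Step 30: a a a a a a a a a a a a a A A A B  =>  a a a a a a a a a a a a a a A A B   (applied A -> a)
  Step 31: a a a a a a a a a a a a a a A A B  =>  a a a a a a a a a a a a a a A A A B   (applied A -> A A)
  Step 32: a a a a a a a a a a a a a a A A A B  =>  a a a a a a a a a a a a a a a A A B   (applied A -> a)
  Step 33: a a a a a a a a a a a a a a a A A B  =>  a a a a a a a a a a a a a a a a A B   (applied A -> a)
  Step 34: a a a a a a a a a a a a a a a a A B  =>  a a a a a a a a a a a a a a a a a B   (applied A -> a)
  Step 35: a a a a a a a a a a a a a a a a a B  =>  a a a a a a a a a a a a a a a a a b   (applied B -> b)
Final yield: a a a a a a a a a a a a a a a a a b
Total rewrite steps: 35

35


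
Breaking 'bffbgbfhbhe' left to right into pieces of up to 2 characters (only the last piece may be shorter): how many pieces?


'bffbgbfhbhe' has 11 characters.
Chunking with max size 2:
  Chunk 1: 'bf' (positions 0-1)
  Chunk 2: 'fb' (positions 2-3)
  Chunk 3: 'gb' (positions 4-5)
  Chunk 4: 'fh' (positions 6-7)
  Chunk 5: 'bh' (positions 8-9)
  Chunk 6: 'e' (positions 10-10)
Total chunks: ceil(11 / 2) = 6

6


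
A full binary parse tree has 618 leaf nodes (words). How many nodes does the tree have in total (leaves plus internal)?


Leaf nodes (terminals): 618
Internal nodes = n - 1 = 618 - 1 = 617
Total = leaves + internal = 618 + 617 = 1235

1235


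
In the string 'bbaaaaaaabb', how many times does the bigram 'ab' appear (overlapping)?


Scanning 'bbaaaaaaabb' for bigram 'ab':
  Position 0: 'bb' -> no
  Position 1: 'ba' -> no
  Position 2: 'aa' -> no
  Position 3: 'aa' -> no
  Position 4: 'aa' -> no
  Position 5: 'aa' -> no
  Position 6: 'aa' -> no
  Position 7: 'aa' -> no
  Position 8: 'ab' -> MATCH
  Position 9: 'bb' -> no
Total matches: 1

1


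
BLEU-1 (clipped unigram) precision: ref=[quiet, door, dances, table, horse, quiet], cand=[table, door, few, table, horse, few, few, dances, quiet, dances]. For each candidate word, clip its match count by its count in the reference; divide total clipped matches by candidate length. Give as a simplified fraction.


Reference word counts: {'dances': 1, 'door': 1, 'horse': 1, 'quiet': 2, 'table': 1}
Checking each candidate word (with clipping):
  'table' -> in reference (ref count 1, used 1/1) -> match (matches: 1)
  'door' -> in reference (ref count 1, used 1/1) -> match (matches: 2)
  'few' -> not in reference -> no match (matches: 2)
  'table' -> ref count 1 already used up (1/1) -> clipped, no match (matches: 2)
  'horse' -> in reference (ref count 1, used 1/1) -> match (matches: 3)
  'few' -> not in reference -> no match (matches: 3)
  'few' -> not in reference -> no match (matches: 3)
  'dances' -> in reference (ref count 1, used 1/1) -> match (matches: 4)
  'quiet' -> in reference (ref count 2, used 1/2) -> match (matches: 5)
  'dances' -> ref count 1 already used up (1/1) -> clipped, no match (matches: 5)
Clipped matches: 5, Candidate length: 10
Precision = 5/10 = 1/2

1/2


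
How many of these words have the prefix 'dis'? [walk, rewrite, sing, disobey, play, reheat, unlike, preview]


Checking each word for prefix 'dis':
  'walk' -> no (count: 0)
  'rewrite' -> no (count: 0)
  'sing' -> no (count: 0)
  'disobey' -> YES, starts with 'dis' (count: 1)
  'play' -> no (count: 1)
  'reheat' -> no (count: 1)
  'unlike' -> no (count: 1)
  'preview' -> no (count: 1)
Total with prefix 'dis': 1

1


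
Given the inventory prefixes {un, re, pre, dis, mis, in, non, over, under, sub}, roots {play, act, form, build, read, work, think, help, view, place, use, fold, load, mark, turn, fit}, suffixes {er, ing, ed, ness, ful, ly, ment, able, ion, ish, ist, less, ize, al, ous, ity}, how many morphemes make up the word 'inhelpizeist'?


Segmenting 'inhelpizeist' against the inventory:
  'in' -> prefix (morpheme 1)
  'help' -> root (morpheme 2)
  'ize' -> suffix (morpheme 3)
  'ist' -> suffix (morpheme 4)
Total morphemes: 4

4


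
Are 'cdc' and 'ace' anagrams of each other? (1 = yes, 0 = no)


Sort characters of 'cdc': 'ccd'
Sort characters of 'ace': 'ace'
Sorted forms differ -> they are NOT anagrams
Result: 0

0


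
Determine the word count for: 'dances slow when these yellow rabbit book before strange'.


Counting words by splitting on spaces:
  Word 1: 'dances'
  Word 2: 'slow'
  Word 3: 'when'
  Word 4: 'these'
  Word 5: 'yellow'
  Word 6: 'rabbit'
  Word 7: 'book'
  Word 8: 'before'
  Word 9: 'strange'
Total words: 9

9


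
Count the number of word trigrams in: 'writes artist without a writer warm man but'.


Word trigrams from [8] words:
  Trigram 1: (writes artist without)
  Trigram 2: (artist without a)
  Trigram 3: (without a writer)
  Trigram 4: (a writer warm)
  Trigram 5: (writer warm man)
  Trigram 6: (warm man but)
Total word trigrams: 8 - 2 = 6

6


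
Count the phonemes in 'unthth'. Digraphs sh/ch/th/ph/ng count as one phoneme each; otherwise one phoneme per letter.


Parsing 'unthth' greedily, digraphs first:
  'u' -> vowel phoneme (phonemes so far: 1)
  'n' -> consonant phoneme (phonemes so far: 2)
  'th' -> digraph (1 consonant phoneme) (phonemes so far: 3)
  'th' -> digraph (1 consonant phoneme) (phonemes so far: 4)
Total phonemes: 4

4


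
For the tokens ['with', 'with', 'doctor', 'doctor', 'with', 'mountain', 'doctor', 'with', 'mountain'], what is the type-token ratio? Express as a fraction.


Tokens: 9
Unique types: ('doctor', 'mountain', 'with') = 3
TTR = 3/9
Simplify: divide both by 3 -> 1/3
TTR = 1/3

1/3


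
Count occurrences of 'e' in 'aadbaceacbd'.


Scanning 'aadbaceacbd' for 'e':
  Position 6: 'e' -> MATCH (count: 1)
Total occurrences of 'e': 1

1


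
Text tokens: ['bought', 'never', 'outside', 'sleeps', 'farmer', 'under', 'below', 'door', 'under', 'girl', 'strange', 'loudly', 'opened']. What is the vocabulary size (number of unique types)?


Listing all tokens and tracking unique types:
  Token 1: 'bought' -> NEW (unique so far: 1)
  Token 2: 'never' -> NEW (unique so far: 2)
  Token 3: 'outside' -> NEW (unique so far: 3)
  Token 4: 'sleeps' -> NEW (unique so far: 4)
  Token 5: 'farmer' -> NEW (unique so far: 5)
  Token 6: 'under' -> NEW (unique so far: 6)
  Token 7: 'below' -> NEW (unique so far: 7)
  Token 8: 'door' -> NEW (unique so far: 8)
  Token 9: 'under' -> duplicate (unique so far: 8)
  Token 10: 'girl' -> NEW (unique so far: 9)
  Token 11: 'strange' -> NEW (unique so far: 10)
  Token 12: 'loudly' -> NEW (unique so far: 11)
  Token 13: 'opened' -> NEW (unique so far: 12)
Unique types: ('below', 'bought', 'door', 'farmer', 'girl', 'loudly', 'never', 'opened', 'outside', 'sleeps', 'strange', 'under')
Vocabulary size: 12

12


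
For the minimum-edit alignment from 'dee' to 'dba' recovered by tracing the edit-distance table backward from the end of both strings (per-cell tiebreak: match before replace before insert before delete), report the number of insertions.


Edit distance = 2. Backtracking from cell (3, 3) with preference match > replace > insert > delete,
then listing the resulting alignment 'dee' -> 'dba' left to right:
  Step 1: keep 'd'
  Step 2: replace e->b
  Step 3: replace e->a
Total insertions: 0

0


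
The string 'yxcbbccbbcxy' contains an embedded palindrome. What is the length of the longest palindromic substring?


Scanning 'yxcbbccbbcxy' for palindromic substrings.
Substring at positions 0-11: 'yxcbbccbbcxy'.
Check: reverse('yxcbbccbbcxy') = 'yxcbbccbbcxy' -> palindrome confirmed.
No longer palindromic substring exists; longest length = 12

12


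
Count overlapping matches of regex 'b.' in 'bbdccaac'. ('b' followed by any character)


Pattern: b. means 'b' followed by any character.
Scanning 'bbdccaac' position-by-position:
  Pos 0: window 'bb' -> MATCH
  Pos 1: window 'bd' -> MATCH
  Pos 2: window 'dc' -> no
  Pos 3: window 'cc' -> no
  Pos 4: window 'ca' -> no
  Pos 5: window 'aa' -> no
  Pos 6: window 'ac' -> no
  Pos 7: window 'c' -> no
Total matches: 2

2


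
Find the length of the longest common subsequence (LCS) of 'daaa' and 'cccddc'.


DP table for LCS of 'daaa' and 'cccddc':
       c  c  c  d  d  c
    0  0  0  0  0  0  0
  d 0  0  0  0  1  1  1
  a 0  0  0  0  1  1  1
  a 0  0  0  0  1  1  1
  a 0  0  0  0  1  1  1
LCS: 'd'
LCS length = 1

1


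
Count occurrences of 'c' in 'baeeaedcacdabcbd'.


Scanning 'baeeaedcacdabcbd' for 'c':
  Position 7: 'c' -> MATCH (count: 1)
  Position 9: 'c' -> MATCH (count: 2)
  Position 13: 'c' -> MATCH (count: 3)
Total occurrences of 'c': 3

3


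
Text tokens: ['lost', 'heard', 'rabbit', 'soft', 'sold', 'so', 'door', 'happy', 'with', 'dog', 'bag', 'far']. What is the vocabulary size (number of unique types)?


Listing all tokens and tracking unique types:
  Token 1: 'lost' -> NEW (unique so far: 1)
  Token 2: 'heard' -> NEW (unique so far: 2)
  Token 3: 'rabbit' -> NEW (unique so far: 3)
  Token 4: 'soft' -> NEW (unique so far: 4)
  Token 5: 'sold' -> NEW (unique so far: 5)
  Token 6: 'so' -> NEW (unique so far: 6)
  Token 7: 'door' -> NEW (unique so far: 7)
  Token 8: 'happy' -> NEW (unique so far: 8)
  Token 9: 'with' -> NEW (unique so far: 9)
  Token 10: 'dog' -> NEW (unique so far: 10)
  Token 11: 'bag' -> NEW (unique so far: 11)
  Token 12: 'far' -> NEW (unique so far: 12)
Unique types: ('bag', 'dog', 'door', 'far', 'happy', 'heard', 'lost', 'rabbit', 'so', 'soft', 'sold', 'with')
Vocabulary size: 12

12


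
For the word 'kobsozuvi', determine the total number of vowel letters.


Scanning each character of 'kobsozuvi':
  Position 1: 'k' -> consonant (running count: 0)
  Position 2: 'o' -> vowel (running count: 1)
  Position 3: 'b' -> consonant (running count: 1)
  Position 4: 's' -> consonant (running count: 1)
  Position 5: 'o' -> vowel (running count: 2)
  Position 6: 'z' -> consonant (running count: 2)
  Position 7: 'u' -> vowel (running count: 3)
  Position 8: 'v' -> consonant (running count: 3)
  Position 9: 'i' -> vowel (running count: 4)
Total vowels: 4

4


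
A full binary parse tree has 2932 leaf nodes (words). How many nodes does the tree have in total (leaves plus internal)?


Leaf nodes (terminals): 2932
Internal nodes = n - 1 = 2932 - 1 = 2931
Total = leaves + internal = 2932 + 2931 = 5863

5863


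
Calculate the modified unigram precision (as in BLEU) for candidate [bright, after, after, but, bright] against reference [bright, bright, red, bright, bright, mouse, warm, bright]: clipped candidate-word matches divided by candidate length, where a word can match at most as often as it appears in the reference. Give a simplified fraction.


Reference word counts: {'bright': 5, 'mouse': 1, 'red': 1, 'warm': 1}
Checking each candidate word (with clipping):
  'bright' -> in reference (ref count 5, used 1/5) -> match (matches: 1)
  'after' -> not in reference -> no match (matches: 1)
  'after' -> not in reference -> no match (matches: 1)
  'but' -> not in reference -> no match (matches: 1)
  'bright' -> in reference (ref count 5, used 2/5) -> match (matches: 2)
Clipped matches: 2, Candidate length: 5
Precision = 2/5

2/5


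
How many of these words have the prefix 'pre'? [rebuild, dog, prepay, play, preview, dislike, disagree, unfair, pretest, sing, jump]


Checking each word for prefix 'pre':
  'rebuild' -> no (count: 0)
  'dog' -> no (count: 0)
  'prepay' -> YES, starts with 'pre' (count: 1)
  'play' -> no (count: 1)
  'preview' -> YES, starts with 'pre' (count: 2)
  'dislike' -> no (count: 2)
  'disagree' -> no (count: 2)
  'unfair' -> no (count: 2)
  'pretest' -> YES, starts with 'pre' (count: 3)
  'sing' -> no (count: 3)
  'jump' -> no (count: 3)
Total with prefix 'pre': 3

3


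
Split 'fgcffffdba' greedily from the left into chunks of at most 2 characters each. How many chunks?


'fgcffffdba' has 10 characters.
Chunking with max size 2:
  Chunk 1: 'fg' (positions 0-1)
  Chunk 2: 'cf' (positions 2-3)
  Chunk 3: 'ff' (positions 4-5)
  Chunk 4: 'fd' (positions 6-7)
  Chunk 5: 'ba' (positions 8-9)
Total chunks: ceil(10 / 2) = 5

5


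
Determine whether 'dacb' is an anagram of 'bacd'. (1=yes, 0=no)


Sort characters of 'dacb': 'abcd'
Sort characters of 'bacd': 'abcd'
Sorted forms match -> they ARE anagrams
Result: 1

1


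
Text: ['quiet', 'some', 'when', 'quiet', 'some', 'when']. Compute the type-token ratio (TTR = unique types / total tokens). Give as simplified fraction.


Tokens: 6
Unique types: ('quiet', 'some', 'when') = 3
TTR = 3/6
Simplify: divide both by 3 -> 1/2
TTR = 1/2

1/2


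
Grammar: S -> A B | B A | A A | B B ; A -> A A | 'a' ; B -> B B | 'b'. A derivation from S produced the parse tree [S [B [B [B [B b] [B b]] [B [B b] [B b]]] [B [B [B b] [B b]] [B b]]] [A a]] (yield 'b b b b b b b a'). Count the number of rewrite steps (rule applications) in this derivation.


Every bracketed nonterminal node [X ...] in the tree is produced by exactly one rule application.
Reading the tree off as a leftmost derivation:
  Step 1: S  =>  B A   (applied S -> B A)
  Step 2: B A  =>  B B A   (applied B -> B B)
  Step 3: B B A  =>  B B B A   (applied B -> B B)
  Step 4: B B B A  =>  B B B B A   (applied B -> B B)
  Step 5: B B B B A  =>  b B B B A   (applied B -> b)
  Step 6: b B B B A  =>  b b B B A   (applied B -> b)
  Step 7: b b B B A  =>  b b B B B A   (applied B -> B B)
  Step 8: b b B B B A  =>  b b b B B A   (applied B -> b)
  Step 9: b b b B B A  =>  b b b b B A   (applied B -> b)
  Step 10: b b b b B A  =>  b b b b B B A   (applied B -> B B)
  Step 11: b b b b B B A  =>  b b b b B B B A   (applied B -> B B)
  Step 12: b b b b B B B A  =>  b b b b b B B A   (applied B -> b)
  Step 13: b b b b b B B A  =>  b b b b b b B A   (applied B -> b)
  Step 14: b b b b b b B A  =>  b b b b b b b A   (applied B -> b)
  Step 15: b b b b b b b A  =>  b b b b b b b a   (applied A -> a)
Final yield: b b b b b b b a
Total rewrite steps: 15

15


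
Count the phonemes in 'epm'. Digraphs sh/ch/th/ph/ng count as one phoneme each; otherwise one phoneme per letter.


Parsing 'epm' greedily, digraphs first:
  'e' -> vowel phoneme (phonemes so far: 1)
  'p' -> consonant phoneme (phonemes so far: 2)
  'm' -> consonant phoneme (phonemes so far: 3)
Total phonemes: 3

3


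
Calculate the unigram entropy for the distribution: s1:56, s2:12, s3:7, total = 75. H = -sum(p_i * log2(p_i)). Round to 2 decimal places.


Computing entropy H = -sum(p_i * log2(p_i)):
  s1: p = 56/75 = 0.7467, -p*log2(p) = 0.3147
  s2: p = 12/75 = 0.1600, -p*log2(p) = 0.4230
  s3: p = 7/75 = 0.0933, -p*log2(p) = 0.3193
H = sum of terms = 1.0570
Rounded to 2 decimals: 1.06

1.06


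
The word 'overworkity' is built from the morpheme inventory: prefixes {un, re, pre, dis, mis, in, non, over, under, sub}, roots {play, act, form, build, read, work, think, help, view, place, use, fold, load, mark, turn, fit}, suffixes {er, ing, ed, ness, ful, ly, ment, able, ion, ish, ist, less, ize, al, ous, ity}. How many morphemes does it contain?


Segmenting 'overworkity' against the inventory:
  'over' -> prefix (morpheme 1)
  'work' -> root (morpheme 2)
  'ity' -> suffix (morpheme 3)
Total morphemes: 3

3


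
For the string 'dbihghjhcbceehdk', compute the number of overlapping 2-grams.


String 'dbihghjhcbceehdk' has length L = 16.
Number of overlapping n-grams = L - n + 1
Substituting: 16 - 2 + 1 = 15

15


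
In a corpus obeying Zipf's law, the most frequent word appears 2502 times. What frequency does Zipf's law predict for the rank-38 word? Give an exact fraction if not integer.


Zipf's law: freq(rank) = f1 / rank
f1 = 2502, rank = 38
freq = 2502 / 38
GCD(2502, 38) = 2
Simplified: 1251/19

1251/19


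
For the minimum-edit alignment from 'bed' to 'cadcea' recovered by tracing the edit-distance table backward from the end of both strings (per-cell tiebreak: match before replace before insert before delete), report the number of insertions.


Edit distance = 5. Backtracking from cell (3, 6) with preference match > replace > insert > delete,
then listing the resulting alignment 'bed' -> 'cadcea' left to right:
  Step 1: insert 'c' [insertion #1]
  Step 2: insert 'a' [insertion #2]
  Step 3: insert 'd' [insertion #3]
  Step 4: replace b->c
  Step 5: keep 'e'
  Step 6: replace d->a
Total insertions: 3

3


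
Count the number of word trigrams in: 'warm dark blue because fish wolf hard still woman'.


Word trigrams from [9] words:
  Trigram 1: (warm dark blue)
  Trigram 2: (dark blue because)
  Trigram 3: (blue because fish)
  Trigram 4: (because fish wolf)
  Trigram 5: (fish wolf hard)
  Trigram 6: (wolf hard still)
  Trigram 7: (hard still woman)
Total word trigrams: 9 - 2 = 7

7


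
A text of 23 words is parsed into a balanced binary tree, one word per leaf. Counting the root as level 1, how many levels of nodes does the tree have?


In a balanced binary tree with n leaves the deepest leaf is ceil(log2(n)) edges below the root,
so counting node levels inclusive of root and leaves gives ceil(log2(n)) + 1 levels.
log2(23) = 4.5236
ceil(4.5236) = 5
levels = 5 + 1 = 6

6


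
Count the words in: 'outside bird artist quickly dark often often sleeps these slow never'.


Counting words by splitting on spaces:
  Word 1: 'outside'
  Word 2: 'bird'
  Word 3: 'artist'
  Word 4: 'quickly'
  Word 5: 'dark'
  Word 6: 'often'
  Word 7: 'often'
  Word 8: 'sleeps'
  Word 9: 'these'
  Word 10: 'slow'
  Word 11: 'never'
Total words: 11

11


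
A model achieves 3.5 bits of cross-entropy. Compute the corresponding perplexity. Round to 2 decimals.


Perplexity formula: PP = 2^H
H = 3.5
PP = 2^3.5
Decompose: 2^3.5 = 2^3 * 2^0.5 = 2^3 * sqrt(2)
2^3 = 8, sqrt(2) ~ 1.4142136
PP ~ 8 * 1.4142136 = 11.3137088
Rounded to 2 decimals: 11.31

11.31


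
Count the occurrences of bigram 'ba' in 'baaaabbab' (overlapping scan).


Scanning 'baaaabbab' for bigram 'ba':
  Position 0: 'ba' -> MATCH
  Position 1: 'aa' -> no
  Position 2: 'aa' -> no
  Position 3: 'aa' -> no
  Position 4: 'ab' -> no
  Position 5: 'bb' -> no
  Position 6: 'ba' -> MATCH
  Position 7: 'ab' -> no
Total matches: 2

2


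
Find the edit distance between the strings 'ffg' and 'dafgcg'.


Building DP table for s1='ffg' (len 3) and s2='dafgcg' (len 6):
       d  a  f  g  c  g
    0  1  2  3  4  5  6
  f 1  1  2  2  3  4  5
  f 2  2  2  2  3  4  5
  g 3  3  3  3  2  3  4
Edit distance = dp[3][6] = 4

4


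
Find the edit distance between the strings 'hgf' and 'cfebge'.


Building DP table for s1='hgf' (len 3) and s2='cfebge' (len 6):
       c  f  e  b  g  e
    0  1  2  3  4  5  6
  h 1  1  2  3  4  5  6
  g 2  2  2  3  4  4  5
  f 3  3  2  3  4  5  5
Edit distance = dp[3][6] = 5

5


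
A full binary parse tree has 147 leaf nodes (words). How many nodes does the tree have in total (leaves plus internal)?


Leaf nodes (terminals): 147
Internal nodes = n - 1 = 147 - 1 = 146
Total = leaves + internal = 147 + 146 = 293

293


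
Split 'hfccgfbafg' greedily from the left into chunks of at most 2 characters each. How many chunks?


'hfccgfbafg' has 10 characters.
Chunking with max size 2:
  Chunk 1: 'hf' (positions 0-1)
  Chunk 2: 'cc' (positions 2-3)
  Chunk 3: 'gf' (positions 4-5)
  Chunk 4: 'ba' (positions 6-7)
  Chunk 5: 'fg' (positions 8-9)
Total chunks: ceil(10 / 2) = 5

5


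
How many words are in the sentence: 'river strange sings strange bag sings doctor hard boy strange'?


Counting words by splitting on spaces:
  Word 1: 'river'
  Word 2: 'strange'
  Word 3: 'sings'
  Word 4: 'strange'
  Word 5: 'bag'
  Word 6: 'sings'
  Word 7: 'doctor'
  Word 8: 'hard'
  Word 9: 'boy'
  Word 10: 'strange'
Total words: 10

10


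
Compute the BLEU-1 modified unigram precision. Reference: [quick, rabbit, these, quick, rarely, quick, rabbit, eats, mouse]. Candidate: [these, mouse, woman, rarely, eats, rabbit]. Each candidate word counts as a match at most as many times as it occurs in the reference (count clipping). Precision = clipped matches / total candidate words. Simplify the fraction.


Reference word counts: {'eats': 1, 'mouse': 1, 'quick': 3, 'rabbit': 2, 'rarely': 1, 'these': 1}
Checking each candidate word (with clipping):
  'these' -> in reference (ref count 1, used 1/1) -> match (matches: 1)
  'mouse' -> in reference (ref count 1, used 1/1) -> match (matches: 2)
  'woman' -> not in reference -> no match (matches: 2)
  'rarely' -> in reference (ref count 1, used 1/1) -> match (matches: 3)
  'eats' -> in reference (ref count 1, used 1/1) -> match (matches: 4)
  'rabbit' -> in reference (ref count 2, used 1/2) -> match (matches: 5)
Clipped matches: 5, Candidate length: 6
Precision = 5/6

5/6


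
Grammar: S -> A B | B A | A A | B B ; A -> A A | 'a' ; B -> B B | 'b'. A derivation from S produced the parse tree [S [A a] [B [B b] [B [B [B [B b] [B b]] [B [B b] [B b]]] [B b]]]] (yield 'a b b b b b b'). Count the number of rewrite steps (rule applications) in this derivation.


Every bracketed nonterminal node [X ...] in the tree is produced by exactly one rule application.
Reading the tree off as a leftmost derivation:
  Step 1: S  =>  A B   (applied S -> A B)
  Step 2: A B  =>  a B   (applied A -> a)
  Step 3: a B  =>  a B B   (applied B -> B B)
  Step 4: a B B  =>  a b B   (applied B -> b)
  Step 5: a b B  =>  a b B B   (applied B -> B B)
  Step 6: a b B B  =>  a b B B B   (applied B -> B B)
  Step 7: a b B B B  =>  a b B B B B   (applied B -> B B)
  Step 8: a b B B B B  =>  a b b B B B   (applied B -> b)
  Step 9: a b b B B B  =>  a b b b B B   (applied B -> b)
  Step 10: a b b b B B  =>  a b b b B B B   (applied B -> B B)
  Step 11: a b b b B B B  =>  a b b b b B B   (applied B -> b)
  Step 12: a b b b b B B  =>  a b b b b b B   (applied B -> b)
  Step 13: a b b b b b B  =>  a b b b b b b   (applied B -> b)
Final yield: a b b b b b b
Total rewrite steps: 13

13


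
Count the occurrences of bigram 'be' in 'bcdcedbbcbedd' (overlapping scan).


Scanning 'bcdcedbbcbedd' for bigram 'be':
  Position 0: 'bc' -> no
  Position 1: 'cd' -> no
  Position 2: 'dc' -> no
  Position 3: 'ce' -> no
  Position 4: 'ed' -> no
  Position 5: 'db' -> no
  Position 6: 'bb' -> no
  Position 7: 'bc' -> no
  Position 8: 'cb' -> no
  Position 9: 'be' -> MATCH
  Position 10: 'ed' -> no
  Position 11: 'dd' -> no
Total matches: 1

1


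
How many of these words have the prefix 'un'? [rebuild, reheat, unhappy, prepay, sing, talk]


Checking each word for prefix 'un':
  'rebuild' -> no (count: 0)
  'reheat' -> no (count: 0)
  'unhappy' -> YES, starts with 'un' (count: 1)
  'prepay' -> no (count: 1)
  'sing' -> no (count: 1)
  'talk' -> no (count: 1)
Total with prefix 'un': 1

1


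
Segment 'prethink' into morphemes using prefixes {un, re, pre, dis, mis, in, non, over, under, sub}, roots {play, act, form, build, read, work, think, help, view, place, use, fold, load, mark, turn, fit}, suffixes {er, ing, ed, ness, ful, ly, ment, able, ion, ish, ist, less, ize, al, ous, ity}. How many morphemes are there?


Segmenting 'prethink' against the inventory:
  'pre' -> prefix (morpheme 1)
  'think' -> root (morpheme 2)
Total morphemes: 2

2


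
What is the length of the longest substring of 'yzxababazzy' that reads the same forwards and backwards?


Scanning 'yzxababazzy' for palindromic substrings.
Substring at positions 3-7: 'ababa'.
Check: reverse('ababa') = 'ababa' -> palindrome confirmed.
Neighbouring characters ('x' / 'z') break symmetry, so it cannot extend further.
No longer palindromic substring exists; longest length = 5

5


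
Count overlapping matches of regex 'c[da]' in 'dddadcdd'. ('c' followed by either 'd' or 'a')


Pattern: c[da] means 'c' followed by either 'd' or 'a'.
Scanning 'dddadcdd' position-by-position:
  Pos 0: window 'dd' -> no
  Pos 1: window 'dd' -> no
  Pos 2: window 'da' -> no
  Pos 3: window 'ad' -> no
  Pos 4: window 'dc' -> no
  Pos 5: window 'cd' -> MATCH
  Pos 6: window 'dd' -> no
  Pos 7: window 'd' -> no
Total matches: 1

1


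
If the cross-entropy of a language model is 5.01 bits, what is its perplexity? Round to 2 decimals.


Perplexity formula: PP = 2^H
H = 5.01
PP = 2^5.01
Decompose: 2^5.01 = 2^5 * 2^0.01
2^5 = 32, 2^0.01 ~ 1.0069556
PP ~ 32 * 1.0069556 = 32.2225792
Rounded to 2 decimals: 32.22

32.22


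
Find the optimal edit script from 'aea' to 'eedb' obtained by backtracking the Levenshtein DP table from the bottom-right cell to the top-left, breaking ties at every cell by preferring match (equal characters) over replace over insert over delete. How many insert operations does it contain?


Edit distance = 3. Backtracking from cell (3, 4) with preference match > replace > insert > delete,
then listing the resulting alignment 'aea' -> 'eedb' left to right:
  Step 1: replace a->e
  Step 2: keep 'e'
  Step 3: insert 'd' [insertion #1]
  Step 4: replace a->b
Total insertions: 1

1


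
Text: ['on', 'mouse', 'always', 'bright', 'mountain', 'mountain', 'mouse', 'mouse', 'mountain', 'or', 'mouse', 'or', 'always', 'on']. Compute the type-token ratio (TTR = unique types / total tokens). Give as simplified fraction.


Tokens: 14
Unique types: ('always', 'bright', 'mountain', 'mouse', 'on', 'or') = 6
TTR = 6/14
Simplify: divide both by 2 -> 3/7
TTR = 3/7

3/7


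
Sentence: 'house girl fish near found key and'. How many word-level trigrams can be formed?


Word trigrams from [7] words:
  Trigram 1: (house girl fish)
  Trigram 2: (girl fish near)
  Trigram 3: (fish near found)
  Trigram 4: (near found key)
  Trigram 5: (found key and)
Total word trigrams: 7 - 2 = 5

5


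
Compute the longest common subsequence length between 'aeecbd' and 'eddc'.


DP table for LCS of 'aeecbd' and 'eddc':
       e  d  d  c
    0  0  0  0  0
  a 0  0  0  0  0
  e 0  1  1  1  1
  e 0  1  1  1  1
  c 0  1  1  1  2
  b 0  1  1  1  2
  d 0  1  2  2  2
LCS: 'ec'
LCS length = 2

2


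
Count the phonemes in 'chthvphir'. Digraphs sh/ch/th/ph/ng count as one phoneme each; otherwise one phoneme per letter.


Parsing 'chthvphir' greedily, digraphs first:
  'ch' -> digraph (1 consonant phoneme) (phonemes so far: 1)
  'th' -> digraph (1 consonant phoneme) (phonemes so far: 2)
  'v' -> consonant phoneme (phonemes so far: 3)
  'ph' -> digraph (1 consonant phoneme) (phonemes so far: 4)
  'i' -> vowel phoneme (phonemes so far: 5)
  'r' -> consonant phoneme (phonemes so far: 6)
Total phonemes: 6

6


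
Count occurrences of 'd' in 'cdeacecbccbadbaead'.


Scanning 'cdeacecbccbadbaead' for 'd':
  Position 1: 'd' -> MATCH (count: 1)
  Position 12: 'd' -> MATCH (count: 2)
  Position 17: 'd' -> MATCH (count: 3)
Total occurrences of 'd': 3

3


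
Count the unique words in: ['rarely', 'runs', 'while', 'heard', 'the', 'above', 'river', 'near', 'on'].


Listing all tokens and tracking unique types:
  Token 1: 'rarely' -> NEW (unique so far: 1)
  Token 2: 'runs' -> NEW (unique so far: 2)
  Token 3: 'while' -> NEW (unique so far: 3)
  Token 4: 'heard' -> NEW (unique so far: 4)
  Token 5: 'the' -> NEW (unique so far: 5)
  Token 6: 'above' -> NEW (unique so far: 6)
  Token 7: 'river' -> NEW (unique so far: 7)
  Token 8: 'near' -> NEW (unique so far: 8)
  Token 9: 'on' -> NEW (unique so far: 9)
Unique types: ('above', 'heard', 'near', 'on', 'rarely', 'river', 'runs', 'the', 'while')
Vocabulary size: 9

9


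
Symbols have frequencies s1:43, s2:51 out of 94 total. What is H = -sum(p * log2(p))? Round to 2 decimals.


Computing entropy H = -sum(p_i * log2(p_i)):
  s1: p = 43/94 = 0.4574, -p*log2(p) = 0.5161
  s2: p = 51/94 = 0.5426, -p*log2(p) = 0.4786
H = sum of terms = 0.9947
Rounded to 2 decimals: 0.99

0.99


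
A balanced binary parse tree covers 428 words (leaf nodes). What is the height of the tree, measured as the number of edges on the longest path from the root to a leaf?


In a balanced binary tree with n leaves the deepest leaf is ceil(log2(n)) edges below the root.
log2(428) = 8.7415
ceil(8.7415) = 9
height (edges) = 9

9


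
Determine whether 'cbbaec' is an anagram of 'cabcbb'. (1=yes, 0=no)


Sort characters of 'cbbaec': 'abbcce'
Sort characters of 'cabcbb': 'abbbcc'
Sorted forms differ -> they are NOT anagrams
Result: 0

0


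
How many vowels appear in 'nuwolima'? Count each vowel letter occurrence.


Scanning each character of 'nuwolima':
  Position 1: 'n' -> consonant (running count: 0)
  Position 2: 'u' -> vowel (running count: 1)
  Position 3: 'w' -> consonant (running count: 1)
  Position 4: 'o' -> vowel (running count: 2)
  Position 5: 'l' -> consonant (running count: 2)
  Position 6: 'i' -> vowel (running count: 3)
  Position 7: 'm' -> consonant (running count: 3)
  Position 8: 'a' -> vowel (running count: 4)
Total vowels: 4

4


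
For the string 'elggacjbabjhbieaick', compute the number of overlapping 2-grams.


String 'elggacjbabjhbieaick' has length L = 19.
Number of overlapping n-grams = L - n + 1
Substituting: 19 - 2 + 1 = 18

18


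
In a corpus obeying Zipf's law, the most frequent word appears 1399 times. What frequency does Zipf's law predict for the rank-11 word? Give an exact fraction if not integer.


Zipf's law: freq(rank) = f1 / rank
f1 = 1399, rank = 11
freq = 1399 / 11
GCD(1399, 11) = 1
Simplified: 1399/11

1399/11


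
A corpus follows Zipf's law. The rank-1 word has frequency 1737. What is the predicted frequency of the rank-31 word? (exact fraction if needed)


Zipf's law: freq(rank) = f1 / rank
f1 = 1737, rank = 31
freq = 1737 / 31
GCD(1737, 31) = 1
Simplified: 1737/31

1737/31


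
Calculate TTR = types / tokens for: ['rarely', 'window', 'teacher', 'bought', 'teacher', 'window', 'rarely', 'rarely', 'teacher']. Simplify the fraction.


Tokens: 9
Unique types: ('bought', 'rarely', 'teacher', 'window') = 4
TTR = 4/9
Already in lowest terms.

4/9


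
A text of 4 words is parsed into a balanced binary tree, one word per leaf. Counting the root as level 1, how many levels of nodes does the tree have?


In a balanced binary tree with n leaves the deepest leaf is ceil(log2(n)) edges below the root,
so counting node levels inclusive of root and leaves gives ceil(log2(n)) + 1 levels.
log2(4) = 2.0000
ceil(2.0000) = 2
levels = 2 + 1 = 3

3


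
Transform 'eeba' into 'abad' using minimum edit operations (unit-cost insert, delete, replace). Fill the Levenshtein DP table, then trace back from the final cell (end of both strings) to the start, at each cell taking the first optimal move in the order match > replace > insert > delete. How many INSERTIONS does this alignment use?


Edit distance = 3. Backtracking from cell (4, 4) with preference match > replace > insert > delete,
then listing the resulting alignment 'eeba' -> 'abad' left to right:
  Step 1: delete 'e'
  Step 2: replace e->a
  Step 3: keep 'b'
  Step 4: keep 'a'
  Step 5: insert 'd' [insertion #1]
Total insertions: 1

1


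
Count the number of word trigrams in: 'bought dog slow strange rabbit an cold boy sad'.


Word trigrams from [9] words:
  Trigram 1: (bought dog slow)
  Trigram 2: (dog slow strange)
  Trigram 3: (slow strange rabbit)
  Trigram 4: (strange rabbit an)
  Trigram 5: (rabbit an cold)
  Trigram 6: (an cold boy)
  Trigram 7: (cold boy sad)
Total word trigrams: 9 - 2 = 7

7


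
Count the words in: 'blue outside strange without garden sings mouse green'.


Counting words by splitting on spaces:
  Word 1: 'blue'
  Word 2: 'outside'
  Word 3: 'strange'
  Word 4: 'without'
  Word 5: 'garden'
  Word 6: 'sings'
  Word 7: 'mouse'
  Word 8: 'green'
Total words: 8

8


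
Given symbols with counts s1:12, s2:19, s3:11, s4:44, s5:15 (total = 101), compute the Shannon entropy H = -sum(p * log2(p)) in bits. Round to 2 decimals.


Computing entropy H = -sum(p_i * log2(p_i)):
  s1: p = 12/101 = 0.1188, -p*log2(p) = 0.3651
  s2: p = 19/101 = 0.1881, -p*log2(p) = 0.4534
  s3: p = 11/101 = 0.1089, -p*log2(p) = 0.3484
  s4: p = 44/101 = 0.4356, -p*log2(p) = 0.5222
  s5: p = 15/101 = 0.1485, -p*log2(p) = 0.4086
H = sum of terms = 2.0977
Rounded to 2 decimals: 2.10

2.10


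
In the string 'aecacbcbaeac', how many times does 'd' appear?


Scanning 'aecacbcbaeac' for 'd':
  No matches found.
Total occurrences of 'd': 0

0


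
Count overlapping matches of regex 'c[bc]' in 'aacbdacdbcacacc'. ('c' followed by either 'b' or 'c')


Pattern: c[bc] means 'c' followed by either 'b' or 'c'.
Scanning 'aacbdacdbcacacc' position-by-position:
  Pos 0: window 'aa' -> no
  Pos 1: window 'ac' -> no
  Pos 2: window 'cb' -> MATCH
  Pos 3: window 'bd' -> no
  Pos 4: window 'da' -> no
  Pos 5: window 'ac' -> no
  Pos 6: window 'cd' -> no
  Pos 7: window 'db' -> no
  Pos 8: window 'bc' -> no
  Pos 9: window 'ca' -> no
  Pos 10: window 'ac' -> no
  Pos 11: window 'ca' -> no
  Pos 12: window 'ac' -> no
  Pos 13: window 'cc' -> MATCH
  Pos 14: window 'c' -> no
Total matches: 2

2


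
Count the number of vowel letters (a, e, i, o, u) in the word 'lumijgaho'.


Scanning each character of 'lumijgaho':
  Position 1: 'l' -> consonant (running count: 0)
  Position 2: 'u' -> vowel (running count: 1)
  Position 3: 'm' -> consonant (running count: 1)
  Position 4: 'i' -> vowel (running count: 2)
  Position 5: 'j' -> consonant (running count: 2)
  Position 6: 'g' -> consonant (running count: 2)
  Position 7: 'a' -> vowel (running count: 3)
  Position 8: 'h' -> consonant (running count: 3)
  Position 9: 'o' -> vowel (running count: 4)
Total vowels: 4

4


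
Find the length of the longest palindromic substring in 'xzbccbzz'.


Scanning 'xzbccbzz' for palindromic substrings.
Substring at positions 1-6: 'zbccbz'.
Check: reverse('zbccbz') = 'zbccbz' -> palindrome confirmed.
Neighbouring characters ('x' / 'z') break symmetry, so it cannot extend further.
No longer palindromic substring exists; longest length = 6

6


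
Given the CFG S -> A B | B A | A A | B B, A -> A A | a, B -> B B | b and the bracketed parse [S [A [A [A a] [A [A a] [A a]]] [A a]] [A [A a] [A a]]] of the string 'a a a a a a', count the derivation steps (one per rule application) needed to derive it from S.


Every bracketed nonterminal node [X ...] in the tree is produced by exactly one rule application.
Reading the tree off as a leftmost derivation:
  Step 1: S  =>  A A   (applied S -> A A)
  Step 2: A A  =>  A A A   (applied A -> A A)
  Step 3: A A A  =>  A A A A   (applied A -> A A)
  Step 4: A A A A  =>  a A A A   (applied A -> a)
  Step 5: a A A A  =>  a A A A A   (applied A -> A A)
  Step 6: a A A A A  =>  a a A A A   (applied A -> a)
  Step 7: a a A A A  =>  a a a A A   (applied A -> a)
  Step 8: a a a A A  =>  a a a a A   (applied A -> a)
  Step 9: a a a a A  =>  a a a a A A   (applied A -> A A)
  Step 10: a a a a A A  =>  a a a a a A   (applied A -> a)
  Step 11: a a a a a A  =>  a a a a a a   (applied A -> a)
Final yield: a a a a a a
Total rewrite steps: 11

11


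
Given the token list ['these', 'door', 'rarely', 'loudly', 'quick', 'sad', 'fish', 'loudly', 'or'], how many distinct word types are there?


Listing all tokens and tracking unique types:
  Token 1: 'these' -> NEW (unique so far: 1)
  Token 2: 'door' -> NEW (unique so far: 2)
  Token 3: 'rarely' -> NEW (unique so far: 3)
  Token 4: 'loudly' -> NEW (unique so far: 4)
  Token 5: 'quick' -> NEW (unique so far: 5)
  Token 6: 'sad' -> NEW (unique so far: 6)
  Token 7: 'fish' -> NEW (unique so far: 7)
  Token 8: 'loudly' -> duplicate (unique so far: 7)
  Token 9: 'or' -> NEW (unique so far: 8)
Unique types: ('door', 'fish', 'loudly', 'or', 'quick', 'rarely', 'sad', 'these')
Vocabulary size: 8

8


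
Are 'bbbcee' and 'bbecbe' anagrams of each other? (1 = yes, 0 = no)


Sort characters of 'bbbcee': 'bbbcee'
Sort characters of 'bbecbe': 'bbbcee'
Sorted forms match -> they ARE anagrams
Result: 1

1


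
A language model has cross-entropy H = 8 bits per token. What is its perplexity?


Perplexity formula: PP = 2^H
H = 8
PP = 2^8
Steps: 2^1 = 2, 2^2 = 4, 2^3 = 8, 2^4 = 16, 2^5 = 32, 2^6 = 64, 2^7 = 128, 2^8 = 256
PP = 256

256


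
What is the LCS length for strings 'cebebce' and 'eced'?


DP table for LCS of 'cebebce' and 'eced':
       e  c  e  d
    0  0  0  0  0
  c 0  0  1  1  1
  e 0  1  1  2  2
  b 0  1  1  2  2
  e 0  1  1  2  2
  b 0  1  1  2  2
  c 0  1  2  2  2
  e 0  1  2  3  3
LCS: 'ece'
LCS length = 3

3


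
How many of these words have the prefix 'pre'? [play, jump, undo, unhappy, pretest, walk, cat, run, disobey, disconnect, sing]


Checking each word for prefix 'pre':
  'play' -> no (count: 0)
  'jump' -> no (count: 0)
  'undo' -> no (count: 0)
  'unhappy' -> no (count: 0)
  'pretest' -> YES, starts with 'pre' (count: 1)
  'walk' -> no (count: 1)
  'cat' -> no (count: 1)
  'run' -> no (count: 1)
  'disobey' -> no (count: 1)
  'disconnect' -> no (count: 1)
  'sing' -> no (count: 1)
Total with prefix 'pre': 1

1
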